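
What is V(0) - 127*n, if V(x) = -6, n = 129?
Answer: -16389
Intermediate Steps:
V(0) - 127*n = -6 - 127*129 = -6 - 16383 = -16389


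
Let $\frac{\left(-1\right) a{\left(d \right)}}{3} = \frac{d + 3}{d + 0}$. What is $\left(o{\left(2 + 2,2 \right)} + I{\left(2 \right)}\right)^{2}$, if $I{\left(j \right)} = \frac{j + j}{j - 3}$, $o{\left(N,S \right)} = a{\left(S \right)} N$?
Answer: $1156$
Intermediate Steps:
$a{\left(d \right)} = - \frac{3 \left(3 + d\right)}{d}$ ($a{\left(d \right)} = - 3 \frac{d + 3}{d + 0} = - 3 \frac{3 + d}{d} = - \frac{3 \left(3 + d\right)}{d}$)
$o{\left(N,S \right)} = N \left(-3 - \frac{9}{S}\right)$ ($o{\left(N,S \right)} = \left(-3 - \frac{9}{S}\right) N = N \left(-3 - \frac{9}{S}\right)$)
$I{\left(j \right)} = \frac{2 j}{-3 + j}$
$\left(o{\left(2 + 2,2 \right)} + I{\left(2 \right)}\right)^{2} = \left(- \frac{3 \left(2 + 2\right) \left(3 + 2\right)}{2} + 2 \cdot 2 \frac{1}{-3 + 2}\right)^{2} = \left(\left(-3\right) 4 \cdot \frac{1}{2} \cdot 5 + 2 \cdot 2 \frac{1}{-1}\right)^{2} = \left(-30 + 2 \cdot 2 \left(-1\right)\right)^{2} = \left(-30 - 4\right)^{2} = \left(-34\right)^{2} = 1156$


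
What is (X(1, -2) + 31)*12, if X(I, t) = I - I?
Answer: 372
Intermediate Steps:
X(I, t) = 0
(X(1, -2) + 31)*12 = (0 + 31)*12 = 31*12 = 372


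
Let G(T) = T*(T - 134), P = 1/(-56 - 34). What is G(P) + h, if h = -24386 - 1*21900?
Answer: -374904539/8100 ≈ -46285.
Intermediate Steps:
P = -1/90 (P = 1/(-90) = -1/90 ≈ -0.011111)
G(T) = T*(-134 + T)
h = -46286 (h = -24386 - 21900 = -46286)
G(P) + h = -(-134 - 1/90)/90 - 46286 = -1/90*(-12061/90) - 46286 = 12061/8100 - 46286 = -374904539/8100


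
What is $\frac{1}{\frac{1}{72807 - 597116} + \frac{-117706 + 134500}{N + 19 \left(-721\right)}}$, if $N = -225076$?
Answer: $- \frac{125191881475}{8805484121} \approx -14.217$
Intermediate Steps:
$\frac{1}{\frac{1}{72807 - 597116} + \frac{-117706 + 134500}{N + 19 \left(-721\right)}} = \frac{1}{\frac{1}{72807 - 597116} + \frac{-117706 + 134500}{-225076 + 19 \left(-721\right)}} = \frac{1}{\frac{1}{-524309} + \frac{16794}{-225076 - 13699}} = \frac{1}{- \frac{1}{524309} + \frac{16794}{-238775}} = \frac{1}{- \frac{1}{524309} + 16794 \left(- \frac{1}{238775}\right)} = \frac{1}{- \frac{1}{524309} - \frac{16794}{238775}} = \frac{1}{- \frac{8805484121}{125191881475}} = - \frac{125191881475}{8805484121}$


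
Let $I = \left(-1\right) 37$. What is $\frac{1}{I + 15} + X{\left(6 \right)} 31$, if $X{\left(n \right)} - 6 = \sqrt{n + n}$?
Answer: $\frac{4091}{22} + 62 \sqrt{3} \approx 293.34$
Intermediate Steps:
$I = -37$
$X{\left(n \right)} = 6 + \sqrt{2} \sqrt{n}$ ($X{\left(n \right)} = 6 + \sqrt{n + n} = 6 + \sqrt{2 n} = 6 + \sqrt{2} \sqrt{n}$)
$\frac{1}{I + 15} + X{\left(6 \right)} 31 = \frac{1}{-37 + 15} + \left(6 + \sqrt{2} \sqrt{6}\right) 31 = \frac{1}{-22} + \left(6 + 2 \sqrt{3}\right) 31 = - \frac{1}{22} + \left(186 + 62 \sqrt{3}\right) = \frac{4091}{22} + 62 \sqrt{3}$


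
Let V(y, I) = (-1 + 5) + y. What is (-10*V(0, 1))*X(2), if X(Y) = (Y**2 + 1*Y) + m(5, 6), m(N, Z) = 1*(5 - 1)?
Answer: -400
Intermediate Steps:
m(N, Z) = 4 (m(N, Z) = 1*4 = 4)
V(y, I) = 4 + y
X(Y) = 4 + Y + Y**2 (X(Y) = (Y**2 + 1*Y) + 4 = (Y**2 + Y) + 4 = (Y + Y**2) + 4 = 4 + Y + Y**2)
(-10*V(0, 1))*X(2) = (-10*(4 + 0))*(4 + 2 + 2**2) = (-10*4)*(4 + 2 + 4) = -40*10 = -400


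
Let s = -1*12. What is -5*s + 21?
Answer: 81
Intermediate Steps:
s = -12
-5*s + 21 = -5*(-12) + 21 = 60 + 21 = 81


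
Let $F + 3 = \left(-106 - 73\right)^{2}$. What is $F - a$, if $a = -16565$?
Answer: $48603$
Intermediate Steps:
$F = 32038$ ($F = -3 + \left(-106 - 73\right)^{2} = -3 + \left(-179\right)^{2} = -3 + 32041 = 32038$)
$F - a = 32038 - -16565 = 32038 + 16565 = 48603$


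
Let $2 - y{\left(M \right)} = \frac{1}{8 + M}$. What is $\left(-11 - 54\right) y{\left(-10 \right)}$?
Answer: $- \frac{325}{2} \approx -162.5$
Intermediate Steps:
$y{\left(M \right)} = 2 - \frac{1}{8 + M}$
$\left(-11 - 54\right) y{\left(-10 \right)} = \left(-11 - 54\right) \frac{15 + 2 \left(-10\right)}{8 - 10} = - 65 \frac{15 - 20}{-2} = - 65 \left(\left(- \frac{1}{2}\right) \left(-5\right)\right) = \left(-65\right) \frac{5}{2} = - \frac{325}{2}$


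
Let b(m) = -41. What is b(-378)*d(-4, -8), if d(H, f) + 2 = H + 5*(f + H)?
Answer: 2706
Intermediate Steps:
d(H, f) = -2 + 5*f + 6*H (d(H, f) = -2 + (H + 5*(f + H)) = -2 + (H + 5*(H + f)) = -2 + (H + (5*H + 5*f)) = -2 + (5*f + 6*H) = -2 + 5*f + 6*H)
b(-378)*d(-4, -8) = -41*(-2 + 5*(-8) + 6*(-4)) = -41*(-2 - 40 - 24) = -41*(-66) = 2706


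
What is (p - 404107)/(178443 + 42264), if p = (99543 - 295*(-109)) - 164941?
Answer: -437350/220707 ≈ -1.9816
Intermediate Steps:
p = -33243 (p = (99543 + 32155) - 164941 = 131698 - 164941 = -33243)
(p - 404107)/(178443 + 42264) = (-33243 - 404107)/(178443 + 42264) = -437350/220707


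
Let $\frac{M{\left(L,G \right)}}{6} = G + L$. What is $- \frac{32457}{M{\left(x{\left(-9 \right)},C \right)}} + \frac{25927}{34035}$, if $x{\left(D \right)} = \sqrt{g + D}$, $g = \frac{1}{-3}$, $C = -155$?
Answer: $\frac{174963298187}{4908051210} + \frac{10819 i \sqrt{21}}{72103} \approx 35.648 + 0.68761 i$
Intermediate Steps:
$g = - \frac{1}{3} \approx -0.33333$
$x{\left(D \right)} = \sqrt{- \frac{1}{3} + D}$
$M{\left(L,G \right)} = 6 G + 6 L$ ($M{\left(L,G \right)} = 6 \left(G + L\right) = 6 G + 6 L$)
$- \frac{32457}{M{\left(x{\left(-9 \right)},C \right)}} + \frac{25927}{34035} = - \frac{32457}{6 \left(-155\right) + 6 \frac{\sqrt{-3 + 9 \left(-9\right)}}{3}} + \frac{25927}{34035} = - \frac{32457}{-930 + 6 \frac{\sqrt{-3 - 81}}{3}} + 25927 \cdot \frac{1}{34035} = - \frac{32457}{-930 + 6 \frac{\sqrt{-84}}{3}} + \frac{25927}{34035} = - \frac{32457}{-930 + 6 \frac{2 i \sqrt{21}}{3}} + \frac{25927}{34035} = - \frac{32457}{-930 + 4 i \sqrt{21}} + \frac{25927}{34035} = \frac{25927}{34035} - \frac{32457}{-930 + 4 i \sqrt{21}}$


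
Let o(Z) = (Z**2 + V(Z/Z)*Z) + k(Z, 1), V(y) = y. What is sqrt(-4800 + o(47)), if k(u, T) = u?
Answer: I*sqrt(2497) ≈ 49.97*I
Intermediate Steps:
o(Z) = Z**2 + 2*Z (o(Z) = (Z**2 + (Z/Z)*Z) + Z = (Z**2 + 1*Z) + Z = (Z**2 + Z) + Z = (Z + Z**2) + Z = Z**2 + 2*Z)
sqrt(-4800 + o(47)) = sqrt(-4800 + 47*(2 + 47)) = sqrt(-4800 + 47*49) = sqrt(-4800 + 2303) = sqrt(-2497) = I*sqrt(2497)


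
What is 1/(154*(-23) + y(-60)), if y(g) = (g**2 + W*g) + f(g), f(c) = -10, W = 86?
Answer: -1/5112 ≈ -0.00019562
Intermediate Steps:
y(g) = -10 + g**2 + 86*g (y(g) = (g**2 + 86*g) - 10 = -10 + g**2 + 86*g)
1/(154*(-23) + y(-60)) = 1/(154*(-23) + (-10 + (-60)**2 + 86*(-60))) = 1/(-3542 + (-10 + 3600 - 5160)) = 1/(-3542 - 1570) = 1/(-5112) = -1/5112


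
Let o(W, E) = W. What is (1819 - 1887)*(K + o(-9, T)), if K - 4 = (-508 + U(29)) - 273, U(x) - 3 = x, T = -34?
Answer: 51272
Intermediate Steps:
U(x) = 3 + x
K = -745 (K = 4 + ((-508 + (3 + 29)) - 273) = 4 + ((-508 + 32) - 273) = 4 + (-476 - 273) = 4 - 749 = -745)
(1819 - 1887)*(K + o(-9, T)) = (1819 - 1887)*(-745 - 9) = -68*(-754) = 51272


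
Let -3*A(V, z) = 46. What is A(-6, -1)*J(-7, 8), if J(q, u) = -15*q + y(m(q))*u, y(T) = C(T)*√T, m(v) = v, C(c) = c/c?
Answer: -1610 - 368*I*√7/3 ≈ -1610.0 - 324.55*I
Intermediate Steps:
C(c) = 1
y(T) = √T (y(T) = 1*√T = √T)
A(V, z) = -46/3 (A(V, z) = -⅓*46 = -46/3)
J(q, u) = -15*q + u*√q (J(q, u) = -15*q + √q*u = -15*q + u*√q)
A(-6, -1)*J(-7, 8) = -46*(-15*(-7) + 8*√(-7))/3 = -46*(105 + 8*(I*√7))/3 = -46*(105 + 8*I*√7)/3 = -1610 - 368*I*√7/3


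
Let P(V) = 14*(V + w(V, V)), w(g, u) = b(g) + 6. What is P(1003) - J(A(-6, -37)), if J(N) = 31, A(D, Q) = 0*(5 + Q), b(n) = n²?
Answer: 14098221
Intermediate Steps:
A(D, Q) = 0
w(g, u) = 6 + g² (w(g, u) = g² + 6 = 6 + g²)
P(V) = 84 + 14*V + 14*V² (P(V) = 14*(V + (6 + V²)) = 14*(6 + V + V²) = 84 + 14*V + 14*V²)
P(1003) - J(A(-6, -37)) = (84 + 14*1003 + 14*1003²) - 1*31 = (84 + 14042 + 14*1006009) - 31 = (84 + 14042 + 14084126) - 31 = 14098252 - 31 = 14098221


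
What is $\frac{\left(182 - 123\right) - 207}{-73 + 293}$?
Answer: $- \frac{37}{55} \approx -0.67273$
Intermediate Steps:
$\frac{\left(182 - 123\right) - 207}{-73 + 293} = \frac{\left(182 - 123\right) - 207}{220} = \left(59 - 207\right) \frac{1}{220} = \left(-148\right) \frac{1}{220} = - \frac{37}{55}$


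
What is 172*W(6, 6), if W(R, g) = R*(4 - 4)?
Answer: 0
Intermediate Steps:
W(R, g) = 0 (W(R, g) = R*0 = 0)
172*W(6, 6) = 172*0 = 0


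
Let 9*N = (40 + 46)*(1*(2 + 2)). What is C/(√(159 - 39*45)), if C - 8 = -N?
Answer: 136*I*√399/3591 ≈ 0.7565*I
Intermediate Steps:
N = 344/9 (N = ((40 + 46)*(1*(2 + 2)))/9 = (86*(1*4))/9 = (86*4)/9 = (⅑)*344 = 344/9 ≈ 38.222)
C = -272/9 (C = 8 - 1*344/9 = 8 - 344/9 = -272/9 ≈ -30.222)
C/(√(159 - 39*45)) = -272/(9*√(159 - 39*45)) = -272/(9*√(159 - 1755)) = -272*(-I*√399/798)/9 = -(-136)*I*√399/3591 = 136*I*√399/3591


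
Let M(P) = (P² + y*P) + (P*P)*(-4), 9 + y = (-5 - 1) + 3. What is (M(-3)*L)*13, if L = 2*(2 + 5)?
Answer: 1638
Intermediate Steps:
L = 14 (L = 2*7 = 14)
y = -12 (y = -9 + ((-5 - 1) + 3) = -9 + (-6 + 3) = -9 - 3 = -12)
M(P) = -12*P - 3*P² (M(P) = (P² - 12*P) + (P*P)*(-4) = (P² - 12*P) + P²*(-4) = (P² - 12*P) - 4*P² = -12*P - 3*P²)
(M(-3)*L)*13 = (-3*(-3)*(4 - 3)*14)*13 = (-3*(-3)*1*14)*13 = (9*14)*13 = 126*13 = 1638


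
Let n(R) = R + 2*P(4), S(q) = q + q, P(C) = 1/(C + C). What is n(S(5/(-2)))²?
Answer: 361/16 ≈ 22.563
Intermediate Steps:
P(C) = 1/(2*C)
S(q) = 2*q
n(R) = ¼ + R (n(R) = R + 2*((½)/4) = R + 2*((½)*(¼)) = R + 2*(⅛) = R + ¼ = ¼ + R)
n(S(5/(-2)))² = (¼ + 2*(5/(-2)))² = (¼ + 2*(5*(-½)))² = (¼ + 2*(-5/2))² = (¼ - 5)² = (-19/4)² = 361/16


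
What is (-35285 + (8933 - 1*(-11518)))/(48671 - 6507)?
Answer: -7417/21082 ≈ -0.35182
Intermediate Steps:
(-35285 + (8933 - 1*(-11518)))/(48671 - 6507) = (-35285 + (8933 + 11518))/42164 = (-35285 + 20451)*(1/42164) = -14834*1/42164 = -7417/21082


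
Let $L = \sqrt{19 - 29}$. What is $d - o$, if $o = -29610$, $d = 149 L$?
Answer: $29610 + 149 i \sqrt{10} \approx 29610.0 + 471.18 i$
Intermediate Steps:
$L = i \sqrt{10}$ ($L = \sqrt{-10} = i \sqrt{10} \approx 3.1623 i$)
$d = 149 i \sqrt{10} \approx 471.18 i$
$d - o = 149 i \sqrt{10} - -29610 = 149 i \sqrt{10} + 29610 = 29610 + 149 i \sqrt{10}$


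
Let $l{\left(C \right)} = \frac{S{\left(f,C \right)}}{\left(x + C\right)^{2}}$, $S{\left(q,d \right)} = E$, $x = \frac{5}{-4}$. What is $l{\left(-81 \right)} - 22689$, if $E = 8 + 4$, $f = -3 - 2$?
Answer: $- \frac{2455879857}{108241} \approx -22689.0$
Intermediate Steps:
$x = - \frac{5}{4}$ ($x = 5 \left(- \frac{1}{4}\right) = - \frac{5}{4} \approx -1.25$)
$f = -5$
$E = 12$
$S{\left(q,d \right)} = 12$
$l{\left(C \right)} = \frac{12}{\left(- \frac{5}{4} + C\right)^{2}}$
$l{\left(-81 \right)} - 22689 = \frac{192}{\left(-5 + 4 \left(-81\right)\right)^{2}} - 22689 = \frac{192}{\left(-5 - 324\right)^{2}} - 22689 = \frac{192}{108241} - 22689 = - \frac{2455879857}{108241}$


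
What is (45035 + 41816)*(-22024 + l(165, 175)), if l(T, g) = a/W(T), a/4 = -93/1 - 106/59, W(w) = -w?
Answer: -18619227507068/9735 ≈ -1.9126e+9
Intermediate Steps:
a = -22372/59 (a = 4*(-93/1 - 106/59) = 4*(-93*1 - 106*1/59) = 4*(-93 - 106/59) = 4*(-5593/59) = -22372/59 ≈ -379.19)
l(T, g) = 22372/(59*T) (l(T, g) = -22372*(-1/T)/59 = -(-22372)/(59*T) = 22372/(59*T))
(45035 + 41816)*(-22024 + l(165, 175)) = (45035 + 41816)*(-22024 + (22372/59)/165) = 86851*(-22024 + (22372/59)*(1/165)) = 86851*(-22024 + 22372/9735) = 86851*(-214381268/9735) = -18619227507068/9735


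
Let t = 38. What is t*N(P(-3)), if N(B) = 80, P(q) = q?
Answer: 3040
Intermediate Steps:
t*N(P(-3)) = 38*80 = 3040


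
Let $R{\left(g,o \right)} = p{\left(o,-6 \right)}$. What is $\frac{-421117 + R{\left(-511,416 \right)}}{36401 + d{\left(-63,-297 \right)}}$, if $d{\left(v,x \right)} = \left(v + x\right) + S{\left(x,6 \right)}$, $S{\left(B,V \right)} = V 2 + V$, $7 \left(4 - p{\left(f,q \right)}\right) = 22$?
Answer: $- \frac{2947813}{252413} \approx -11.679$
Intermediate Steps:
$p{\left(f,q \right)} = \frac{6}{7}$ ($p{\left(f,q \right)} = 4 - \frac{22}{7} = \frac{6}{7}$)
$R{\left(g,o \right)} = \frac{6}{7}$
$S{\left(B,V \right)} = 3 V$ ($S{\left(B,V \right)} = 2 V + V = 3 V$)
$d{\left(v,x \right)} = 18 + v + x$ ($d{\left(v,x \right)} = \left(v + x\right) + 3 \cdot 6 = \left(v + x\right) + 18 = 18 + v + x$)
$\frac{-421117 + R{\left(-511,416 \right)}}{36401 + d{\left(-63,-297 \right)}} = \frac{-421117 + \frac{6}{7}}{36401 - 342} = - \frac{2947813}{7 \left(36401 - 342\right)} = - \frac{2947813}{7 \cdot 36059} = \left(- \frac{2947813}{7}\right) \frac{1}{36059} = - \frac{2947813}{252413}$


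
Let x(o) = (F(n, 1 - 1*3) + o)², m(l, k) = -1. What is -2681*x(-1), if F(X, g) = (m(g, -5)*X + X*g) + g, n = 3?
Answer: -386064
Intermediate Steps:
F(X, g) = g - X + X*g (F(X, g) = (-X + X*g) + g = g - X + X*g)
x(o) = (-11 + o)² (x(o) = (((1 - 1*3) - 1*3 + 3*(1 - 1*3)) + o)² = (((1 - 3) - 3 + 3*(1 - 3)) + o)² = ((-2 - 3 + 3*(-2)) + o)² = ((-2 - 3 - 6) + o)² = (-11 + o)²)
-2681*x(-1) = -2681*(-11 - 1)² = -2681*(-12)² = -2681*144 = -386064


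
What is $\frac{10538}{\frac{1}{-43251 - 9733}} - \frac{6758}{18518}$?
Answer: $- \frac{5169719987907}{9259} \approx -5.5835 \cdot 10^{8}$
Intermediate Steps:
$\frac{10538}{\frac{1}{-43251 - 9733}} - \frac{6758}{18518} = \frac{10538}{\frac{1}{-52984}} - \frac{3379}{9259} = \frac{10538}{- \frac{1}{52984}} - \frac{3379}{9259} = 10538 \left(-52984\right) - \frac{3379}{9259} = -558345392 - \frac{3379}{9259} = - \frac{5169719987907}{9259}$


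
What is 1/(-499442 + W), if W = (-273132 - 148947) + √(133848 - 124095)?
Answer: -921521/849200943688 - √9753/849200943688 ≈ -1.0853e-6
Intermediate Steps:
W = -422079 + √9753 ≈ -4.2198e+5
1/(-499442 + W) = 1/(-499442 + (-422079 + √9753)) = 1/(-921521 + √9753)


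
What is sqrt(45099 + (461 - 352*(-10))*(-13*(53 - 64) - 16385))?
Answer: 3*I*sqrt(7179367) ≈ 8038.3*I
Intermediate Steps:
sqrt(45099 + (461 - 352*(-10))*(-13*(53 - 64) - 16385)) = sqrt(45099 + (461 + 3520)*(-13*(-11) - 16385)) = sqrt(45099 + 3981*(143 - 16385)) = sqrt(45099 + 3981*(-16242)) = sqrt(45099 - 64659402) = sqrt(-64614303) = 3*I*sqrt(7179367)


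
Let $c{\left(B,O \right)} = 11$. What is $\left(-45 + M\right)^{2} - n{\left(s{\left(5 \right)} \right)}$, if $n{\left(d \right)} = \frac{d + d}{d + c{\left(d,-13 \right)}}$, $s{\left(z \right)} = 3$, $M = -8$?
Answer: $\frac{19660}{7} \approx 2808.6$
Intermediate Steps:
$n{\left(d \right)} = \frac{2 d}{11 + d}$ ($n{\left(d \right)} = \frac{d + d}{d + 11} = \frac{2 d}{11 + d}$)
$\left(-45 + M\right)^{2} - n{\left(s{\left(5 \right)} \right)} = \left(-45 - 8\right)^{2} - 2 \cdot 3 \frac{1}{11 + 3} = \left(-53\right)^{2} - 2 \cdot 3 \cdot \frac{1}{14} = 2809 - 2 \cdot 3 \cdot \frac{1}{14} = 2809 - \frac{3}{7} = \frac{19660}{7}$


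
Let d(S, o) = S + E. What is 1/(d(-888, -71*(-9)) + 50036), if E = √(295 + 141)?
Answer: 12287/603881367 - √109/1207762734 ≈ 2.0338e-5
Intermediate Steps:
E = 2*√109 (E = √436 = 2*√109 ≈ 20.881)
d(S, o) = S + 2*√109
1/(d(-888, -71*(-9)) + 50036) = 1/((-888 + 2*√109) + 50036) = 1/(49148 + 2*√109)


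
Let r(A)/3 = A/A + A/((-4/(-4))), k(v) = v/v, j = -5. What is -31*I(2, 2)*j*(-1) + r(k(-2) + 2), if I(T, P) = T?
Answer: -298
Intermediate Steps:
k(v) = 1
r(A) = 3 + 3*A (r(A) = 3*(A/A + A/((-4/(-4)))) = 3*(1 + A/((-4*(-¼)))) = 3*(1 + A/1) = 3*(1 + A*1) = 3*(1 + A) = 3 + 3*A)
-31*I(2, 2)*j*(-1) + r(k(-2) + 2) = -31*2*(-5)*(-1) + (3 + 3*(1 + 2)) = -(-310)*(-1) + (3 + 3*3) = -31*10 + (3 + 9) = -310 + 12 = -298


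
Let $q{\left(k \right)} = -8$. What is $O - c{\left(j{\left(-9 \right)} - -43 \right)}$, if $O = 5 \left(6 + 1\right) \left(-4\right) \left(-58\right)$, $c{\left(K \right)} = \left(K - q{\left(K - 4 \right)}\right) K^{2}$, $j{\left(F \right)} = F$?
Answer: $-40432$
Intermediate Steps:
$c{\left(K \right)} = K^{2} \left(8 + K\right)$ ($c{\left(K \right)} = \left(K - -8\right) K^{2} = \left(K + 8\right) K^{2} = \left(8 + K\right) K^{2} = K^{2} \left(8 + K\right)$)
$O = 8120$ ($O = 5 \cdot 7 \left(-4\right) \left(-58\right) = 35 \left(-4\right) \left(-58\right) = \left(-140\right) \left(-58\right) = 8120$)
$O - c{\left(j{\left(-9 \right)} - -43 \right)} = 8120 - \left(-9 - -43\right)^{2} \left(8 - -34\right) = 8120 - \left(-9 + 43\right)^{2} \left(8 + \left(-9 + 43\right)\right) = 8120 - 34^{2} \left(8 + 34\right) = 8120 - 1156 \cdot 42 = 8120 - 48552 = -40432$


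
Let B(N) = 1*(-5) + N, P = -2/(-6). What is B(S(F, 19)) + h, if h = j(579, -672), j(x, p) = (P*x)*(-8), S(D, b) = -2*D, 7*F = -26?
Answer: -10791/7 ≈ -1541.6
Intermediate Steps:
P = ⅓ (P = -2*(-⅙) = ⅓ ≈ 0.33333)
F = -26/7 (F = (⅐)*(-26) = -26/7 ≈ -3.7143)
j(x, p) = -8*x/3 (j(x, p) = (x/3)*(-8) = -8*x/3)
B(N) = -5 + N
h = -1544 (h = -8/3*579 = -1544)
B(S(F, 19)) + h = (-5 - 2*(-26/7)) - 1544 = (-5 + 52/7) - 1544 = 17/7 - 1544 = -10791/7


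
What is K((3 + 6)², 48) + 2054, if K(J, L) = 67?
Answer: 2121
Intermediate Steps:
K((3 + 6)², 48) + 2054 = 67 + 2054 = 2121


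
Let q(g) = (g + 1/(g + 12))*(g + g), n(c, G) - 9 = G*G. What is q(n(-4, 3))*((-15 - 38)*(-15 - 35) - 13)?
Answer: 8559702/5 ≈ 1.7119e+6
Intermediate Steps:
n(c, G) = 9 + G**2 (n(c, G) = 9 + G*G = 9 + G**2)
q(g) = 2*g*(g + 1/(12 + g)) (q(g) = (g + 1/(12 + g))*(2*g) = 2*g*(g + 1/(12 + g)))
q(n(-4, 3))*((-15 - 38)*(-15 - 35) - 13) = (2*(9 + 3**2)*(1 + (9 + 3**2)**2 + 12*(9 + 3**2))/(12 + (9 + 3**2)))*((-15 - 38)*(-15 - 35) - 13) = (2*(9 + 9)*(1 + (9 + 9)**2 + 12*(9 + 9))/(12 + (9 + 9)))*(-53*(-50) - 13) = (2*18*(1 + 18**2 + 12*18)/(12 + 18))*(2650 - 13) = (2*18*(1 + 324 + 216)/30)*2637 = (2*18*(1/30)*541)*2637 = (3246/5)*2637 = 8559702/5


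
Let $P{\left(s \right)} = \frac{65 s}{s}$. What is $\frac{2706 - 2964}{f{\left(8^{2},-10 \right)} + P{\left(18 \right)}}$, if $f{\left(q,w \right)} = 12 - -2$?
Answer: $- \frac{258}{79} \approx -3.2658$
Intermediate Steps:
$P{\left(s \right)} = 65$
$f{\left(q,w \right)} = 14$ ($f{\left(q,w \right)} = 12 + 2 = 14$)
$\frac{2706 - 2964}{f{\left(8^{2},-10 \right)} + P{\left(18 \right)}} = \frac{2706 - 2964}{14 + 65} = - \frac{258}{79}$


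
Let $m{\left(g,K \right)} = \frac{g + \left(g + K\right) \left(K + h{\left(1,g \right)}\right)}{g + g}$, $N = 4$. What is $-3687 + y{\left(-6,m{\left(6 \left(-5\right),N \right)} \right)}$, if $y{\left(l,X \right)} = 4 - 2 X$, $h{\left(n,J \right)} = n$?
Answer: $- \frac{11065}{3} \approx -3688.3$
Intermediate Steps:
$m{\left(g,K \right)} = \frac{g + \left(1 + K\right) \left(K + g\right)}{2 g}$ ($m{\left(g,K \right)} = \frac{g + \left(g + K\right) \left(K + 1\right)}{g + g} = \frac{g + \left(K + g\right) \left(1 + K\right)}{2 g} = \left(g + \left(1 + K\right) \left(K + g\right)\right) \frac{1}{2 g} = \frac{g + \left(1 + K\right) \left(K + g\right)}{2 g}$)
$-3687 + y{\left(-6,m{\left(6 \left(-5\right),N \right)} \right)} = -3687 + \left(4 - 2 \frac{4 + 4^{2} + 6 \left(-5\right) \left(2 + 4\right)}{2 \cdot 6 \left(-5\right)}\right) = -3687 + \left(4 - 2 \frac{4 + 16 - 180}{2 \left(-30\right)}\right) = -3687 + \left(4 - 2 \cdot \frac{1}{2} \left(- \frac{1}{30}\right) \left(4 + 16 - 180\right)\right) = -3687 + \left(4 - 2 \cdot \frac{1}{2} \left(- \frac{1}{30}\right) \left(-160\right)\right) = -3687 + \left(4 - \frac{16}{3}\right) = -3687 - \frac{4}{3} = - \frac{11065}{3}$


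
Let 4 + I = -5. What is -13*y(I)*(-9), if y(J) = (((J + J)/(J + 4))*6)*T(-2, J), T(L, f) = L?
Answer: -25272/5 ≈ -5054.4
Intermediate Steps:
I = -9 (I = -4 - 5 = -9)
y(J) = -24*J/(4 + J) (y(J) = (((J + J)/(J + 4))*6)*(-2) = (((2*J)/(4 + J))*6)*(-2) = ((2*J/(4 + J))*6)*(-2) = (12*J/(4 + J))*(-2) = -24*J/(4 + J))
-13*y(I)*(-9) = -(-312)*(-9)/(4 - 9)*(-9) = -(-312)*(-9)/(-5)*(-9) = -(-312)*(-9)*(-1)/5*(-9) = -13*(-216/5)*(-9) = (2808/5)*(-9) = -25272/5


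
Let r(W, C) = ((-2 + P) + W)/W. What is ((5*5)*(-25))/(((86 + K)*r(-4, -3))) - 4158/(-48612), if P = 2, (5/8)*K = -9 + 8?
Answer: -6256576/854761 ≈ -7.3197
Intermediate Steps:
K = -8/5 (K = 8*(-9 + 8)/5 = (8/5)*(-1) = -8/5 ≈ -1.6000)
r(W, C) = 1 (r(W, C) = ((-2 + 2) + W)/W = (0 + W)/W = W/W = 1)
((5*5)*(-25))/(((86 + K)*r(-4, -3))) - 4158/(-48612) = ((5*5)*(-25))/(((86 - 8/5)*1)) - 4158/(-48612) = (25*(-25))/(((422/5)*1)) - 4158*(-1/48612) = -625/422/5 + 693/8102 = -625*5/422 + 693/8102 = -3125/422 + 693/8102 = -6256576/854761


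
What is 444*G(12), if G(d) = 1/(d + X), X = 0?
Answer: 37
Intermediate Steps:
G(d) = 1/d (G(d) = 1/(d + 0) = 1/d)
444*G(12) = 444/12 = 444*(1/12) = 37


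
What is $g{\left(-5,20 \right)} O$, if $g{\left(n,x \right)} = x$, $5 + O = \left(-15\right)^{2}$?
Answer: $4400$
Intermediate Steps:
$O = 220$ ($O = -5 + \left(-15\right)^{2} = -5 + 225 = 220$)
$g{\left(-5,20 \right)} O = 20 \cdot 220 = 4400$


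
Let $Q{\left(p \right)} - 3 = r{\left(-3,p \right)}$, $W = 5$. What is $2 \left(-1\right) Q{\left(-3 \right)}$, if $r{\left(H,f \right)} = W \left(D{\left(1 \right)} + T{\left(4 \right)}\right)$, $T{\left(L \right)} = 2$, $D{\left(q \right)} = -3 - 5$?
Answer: $54$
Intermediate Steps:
$D{\left(q \right)} = -8$
$r{\left(H,f \right)} = -30$ ($r{\left(H,f \right)} = 5 \left(-8 + 2\right) = 5 \left(-6\right) = -30$)
$Q{\left(p \right)} = -27$ ($Q{\left(p \right)} = 3 - 30 = -27$)
$2 \left(-1\right) Q{\left(-3 \right)} = 2 \left(-1\right) \left(-27\right) = \left(-2\right) \left(-27\right) = 54$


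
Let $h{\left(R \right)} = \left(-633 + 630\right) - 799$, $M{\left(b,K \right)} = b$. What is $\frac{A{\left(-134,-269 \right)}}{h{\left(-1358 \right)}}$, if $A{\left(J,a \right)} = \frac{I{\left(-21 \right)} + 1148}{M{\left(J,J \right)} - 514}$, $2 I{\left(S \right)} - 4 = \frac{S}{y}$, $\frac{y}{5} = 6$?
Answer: $\frac{22993}{10393920} \approx 0.0022122$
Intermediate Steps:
$y = 30$ ($y = 5 \cdot 6 = 30$)
$h{\left(R \right)} = -802$ ($h{\left(R \right)} = -3 - 799 = -802$)
$I{\left(S \right)} = 2 + \frac{S}{60}$ ($I{\left(S \right)} = 2 + \frac{S \frac{1}{30}}{2} = 2 + \frac{\frac{1}{30} S}{2} = 2 + \frac{S}{60}$)
$A{\left(J,a \right)} = \frac{22993}{20 \left(-514 + J\right)}$ ($A{\left(J,a \right)} = \frac{\left(2 + \frac{1}{60} \left(-21\right)\right) + 1148}{J - 514} = \frac{\left(2 - \frac{7}{20}\right) + 1148}{-514 + J} = \frac{\frac{33}{20} + 1148}{-514 + J} = \frac{22993}{20 \left(-514 + J\right)}$)
$\frac{A{\left(-134,-269 \right)}}{h{\left(-1358 \right)}} = \frac{\frac{22993}{20} \frac{1}{-514 - 134}}{-802} = \frac{22993}{20 \left(-648\right)} \left(- \frac{1}{802}\right) = \frac{22993}{20} \left(- \frac{1}{648}\right) \left(- \frac{1}{802}\right) = \left(- \frac{22993}{12960}\right) \left(- \frac{1}{802}\right) = \frac{22993}{10393920}$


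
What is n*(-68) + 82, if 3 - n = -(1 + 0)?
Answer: -190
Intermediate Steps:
n = 4 (n = 3 - (-1)*(1 + 0) = 3 - (-1) = 3 - 1*(-1) = 3 + 1 = 4)
n*(-68) + 82 = 4*(-68) + 82 = -272 + 82 = -190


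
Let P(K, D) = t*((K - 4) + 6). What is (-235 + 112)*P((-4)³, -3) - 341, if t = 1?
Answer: 7285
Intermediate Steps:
P(K, D) = 2 + K (P(K, D) = 1*((K - 4) + 6) = 1*((-4 + K) + 6) = 1*(2 + K) = 2 + K)
(-235 + 112)*P((-4)³, -3) - 341 = (-235 + 112)*(2 + (-4)³) - 341 = -123*(2 - 64) - 341 = -123*(-62) - 341 = 7626 - 341 = 7285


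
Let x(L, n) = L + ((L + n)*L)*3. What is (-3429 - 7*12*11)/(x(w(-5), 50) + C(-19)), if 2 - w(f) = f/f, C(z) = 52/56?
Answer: -20314/723 ≈ -28.097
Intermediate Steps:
C(z) = 13/14 (C(z) = 52*(1/56) = 13/14)
w(f) = 1 (w(f) = 2 - f/f = 2 - 1*1 = 2 - 1 = 1)
x(L, n) = L + 3*L*(L + n) (x(L, n) = L + (L*(L + n))*3 = L + 3*L*(L + n))
(-3429 - 7*12*11)/(x(w(-5), 50) + C(-19)) = (-3429 - 7*12*11)/(1*(1 + 3*1 + 3*50) + 13/14) = (-3429 - 84*11)/(1*(1 + 3 + 150) + 13/14) = (-3429 - 924)/(1*154 + 13/14) = -4353/(154 + 13/14) = -4353/2169/14 = -4353*14/2169 = -20314/723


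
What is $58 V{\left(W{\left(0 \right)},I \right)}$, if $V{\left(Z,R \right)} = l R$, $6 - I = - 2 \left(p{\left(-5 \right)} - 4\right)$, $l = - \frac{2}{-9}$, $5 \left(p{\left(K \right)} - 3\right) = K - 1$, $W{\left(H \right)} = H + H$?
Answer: $\frac{928}{45} \approx 20.622$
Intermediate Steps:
$W{\left(H \right)} = 2 H$
$p{\left(K \right)} = \frac{14}{5} + \frac{K}{5}$ ($p{\left(K \right)} = 3 + \frac{K - 1}{5} = 3 + \frac{-1 + K}{5} = 3 + \left(- \frac{1}{5} + \frac{K}{5}\right) = \frac{14}{5} + \frac{K}{5}$)
$l = \frac{2}{9}$ ($l = - \frac{2 \left(-1\right)}{9} = \left(-1\right) \left(- \frac{2}{9}\right) = \frac{2}{9} \approx 0.22222$)
$I = \frac{8}{5}$ ($I = 6 - - 2 \left(\left(\frac{14}{5} + \frac{1}{5} \left(-5\right)\right) - 4\right) = 6 - - 2 \left(\left(\frac{14}{5} - 1\right) - 4\right) = 6 - - 2 \left(\frac{9}{5} - 4\right) = 6 - \left(-2\right) \left(- \frac{11}{5}\right) = 6 - \frac{22}{5} = \frac{8}{5} \approx 1.6$)
$V{\left(Z,R \right)} = \frac{2 R}{9}$
$58 V{\left(W{\left(0 \right)},I \right)} = 58 \cdot \frac{2}{9} \cdot \frac{8}{5} = 58 \cdot \frac{16}{45} = \frac{928}{45}$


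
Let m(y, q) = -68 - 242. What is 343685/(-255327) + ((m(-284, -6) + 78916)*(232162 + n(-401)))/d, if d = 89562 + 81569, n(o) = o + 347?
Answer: 4658403095715761/43694364837 ≈ 1.0661e+5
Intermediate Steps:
n(o) = 347 + o
m(y, q) = -310
d = 171131
343685/(-255327) + ((m(-284, -6) + 78916)*(232162 + n(-401)))/d = 343685/(-255327) + ((-310 + 78916)*(232162 + (347 - 401)))/171131 = 343685*(-1/255327) + (78606*(232162 - 54))*(1/171131) = -343685/255327 + (78606*232108)*(1/171131) = -343685/255327 + 18245081448*(1/171131) = -343685/255327 + 18245081448/171131 = 4658403095715761/43694364837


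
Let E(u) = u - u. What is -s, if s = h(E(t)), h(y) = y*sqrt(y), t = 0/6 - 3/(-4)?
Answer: 0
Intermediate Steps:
t = 3/4 (t = 0*(1/6) - 3*(-1/4) = 0 + 3/4 = 3/4 ≈ 0.75000)
E(u) = 0
h(y) = y**(3/2)
s = 0 (s = 0**(3/2) = 0)
-s = -1*0 = 0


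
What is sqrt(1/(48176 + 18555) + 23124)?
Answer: sqrt(102971781638495)/66731 ≈ 152.07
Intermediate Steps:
sqrt(1/(48176 + 18555) + 23124) = sqrt(1/66731 + 23124) = sqrt(1543087645/66731) = sqrt(102971781638495)/66731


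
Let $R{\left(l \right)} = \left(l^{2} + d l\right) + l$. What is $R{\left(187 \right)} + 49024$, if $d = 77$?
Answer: $98579$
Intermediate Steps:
$R{\left(l \right)} = l^{2} + 78 l$ ($R{\left(l \right)} = \left(l^{2} + 77 l\right) + l = l^{2} + 78 l$)
$R{\left(187 \right)} + 49024 = 187 \left(78 + 187\right) + 49024 = 187 \cdot 265 + 49024 = 49555 + 49024 = 98579$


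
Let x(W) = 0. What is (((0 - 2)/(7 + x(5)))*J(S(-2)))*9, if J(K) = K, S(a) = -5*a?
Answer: -180/7 ≈ -25.714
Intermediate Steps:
(((0 - 2)/(7 + x(5)))*J(S(-2)))*9 = (((0 - 2)/(7 + 0))*(-5*(-2)))*9 = (-2/7*10)*9 = (-2*⅐*10)*9 = -2/7*10*9 = -20/7*9 = -180/7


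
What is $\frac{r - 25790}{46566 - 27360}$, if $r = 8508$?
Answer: $- \frac{8641}{9603} \approx -0.89982$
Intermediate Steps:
$\frac{r - 25790}{46566 - 27360} = \frac{8508 - 25790}{46566 - 27360} = - \frac{17282}{19206} = \left(-17282\right) \frac{1}{19206} = - \frac{8641}{9603}$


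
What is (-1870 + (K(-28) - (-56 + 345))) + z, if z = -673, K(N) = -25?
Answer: -2857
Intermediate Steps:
(-1870 + (K(-28) - (-56 + 345))) + z = (-1870 + (-25 - (-56 + 345))) - 673 = (-1870 + (-25 - 1*289)) - 673 = (-1870 + (-25 - 289)) - 673 = (-1870 - 314) - 673 = -2184 - 673 = -2857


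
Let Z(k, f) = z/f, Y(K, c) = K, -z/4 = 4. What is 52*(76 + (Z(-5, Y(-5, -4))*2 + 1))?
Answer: 21684/5 ≈ 4336.8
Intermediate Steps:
z = -16 (z = -4*4 = -16)
Z(k, f) = -16/f
52*(76 + (Z(-5, Y(-5, -4))*2 + 1)) = 52*(76 + (-16/(-5)*2 + 1)) = 52*(76 + (-16*(-⅕)*2 + 1)) = 52*(76 + ((16/5)*2 + 1)) = 52*(76 + (32/5 + 1)) = 52*(76 + 37/5) = 52*(417/5) = 21684/5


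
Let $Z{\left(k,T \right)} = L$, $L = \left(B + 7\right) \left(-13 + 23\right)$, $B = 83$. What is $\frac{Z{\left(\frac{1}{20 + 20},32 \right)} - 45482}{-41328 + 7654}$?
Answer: $\frac{22291}{16837} \approx 1.3239$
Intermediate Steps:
$L = 900$ ($L = \left(83 + 7\right) \left(-13 + 23\right) = 90 \cdot 10 = 900$)
$Z{\left(k,T \right)} = 900$
$\frac{Z{\left(\frac{1}{20 + 20},32 \right)} - 45482}{-41328 + 7654} = \frac{900 - 45482}{-41328 + 7654} = - \frac{44582}{-33674} = \left(-44582\right) \left(- \frac{1}{33674}\right) = \frac{22291}{16837}$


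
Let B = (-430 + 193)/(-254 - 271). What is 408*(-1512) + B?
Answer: -107956721/175 ≈ -6.1690e+5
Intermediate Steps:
B = 79/175 (B = -237/(-525) = -237*(-1/525) = 79/175 ≈ 0.45143)
408*(-1512) + B = 408*(-1512) + 79/175 = -616896 + 79/175 = -107956721/175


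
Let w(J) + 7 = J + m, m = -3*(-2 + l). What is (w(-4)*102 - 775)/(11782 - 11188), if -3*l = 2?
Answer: -1081/594 ≈ -1.8199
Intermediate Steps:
l = -2/3 (l = -1/3*2 = -2/3 ≈ -0.66667)
m = 8 (m = -3*(-2 - 2/3) = -3*(-8/3) = 8)
w(J) = 1 + J (w(J) = -7 + (J + 8) = -7 + (8 + J) = 1 + J)
(w(-4)*102 - 775)/(11782 - 11188) = ((1 - 4)*102 - 775)/(11782 - 11188) = (-3*102 - 775)/594 = (-306 - 775)*(1/594) = -1081*1/594 = -1081/594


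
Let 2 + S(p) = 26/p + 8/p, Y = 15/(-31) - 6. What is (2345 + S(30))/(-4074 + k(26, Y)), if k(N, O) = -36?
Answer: -17581/30825 ≈ -0.57035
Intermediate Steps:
Y = -201/31 (Y = 15*(-1/31) - 6 = -15/31 - 6 = -201/31 ≈ -6.4839)
S(p) = -2 + 34/p (S(p) = -2 + (26/p + 8/p) = -2 + 34/p)
(2345 + S(30))/(-4074 + k(26, Y)) = (2345 + (-2 + 34/30))/(-4074 - 36) = (2345 + (-2 + 34*(1/30)))/(-4110) = (2345 + (-2 + 17/15))*(-1/4110) = (2345 - 13/15)*(-1/4110) = (35162/15)*(-1/4110) = -17581/30825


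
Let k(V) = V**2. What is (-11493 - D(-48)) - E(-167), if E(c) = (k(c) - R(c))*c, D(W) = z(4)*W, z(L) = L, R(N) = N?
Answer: 4674051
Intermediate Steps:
D(W) = 4*W
E(c) = c*(c**2 - c) (E(c) = (c**2 - c)*c = c*(c**2 - c))
(-11493 - D(-48)) - E(-167) = (-11493 - 4*(-48)) - (-167)**2*(-1 - 167) = (-11493 - 1*(-192)) - 27889*(-168) = (-11493 + 192) - 1*(-4685352) = -11301 + 4685352 = 4674051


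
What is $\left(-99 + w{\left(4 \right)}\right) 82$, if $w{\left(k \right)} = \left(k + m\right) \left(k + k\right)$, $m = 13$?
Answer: $3034$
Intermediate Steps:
$w{\left(k \right)} = 2 k \left(13 + k\right)$ ($w{\left(k \right)} = \left(k + 13\right) \left(k + k\right) = \left(13 + k\right) 2 k = 2 k \left(13 + k\right)$)
$\left(-99 + w{\left(4 \right)}\right) 82 = \left(-99 + 2 \cdot 4 \left(13 + 4\right)\right) 82 = \left(-99 + 2 \cdot 4 \cdot 17\right) 82 = \left(-99 + 136\right) 82 = 37 \cdot 82 = 3034$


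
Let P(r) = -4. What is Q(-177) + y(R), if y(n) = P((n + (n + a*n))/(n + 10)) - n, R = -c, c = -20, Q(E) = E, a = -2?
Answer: -201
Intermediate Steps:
R = 20 (R = -1*(-20) = 20)
y(n) = -4 - n
Q(-177) + y(R) = -177 + (-4 - 1*20) = -177 + (-4 - 20) = -177 - 24 = -201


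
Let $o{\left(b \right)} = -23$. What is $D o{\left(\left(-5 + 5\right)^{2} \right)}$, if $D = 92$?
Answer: $-2116$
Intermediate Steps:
$D o{\left(\left(-5 + 5\right)^{2} \right)} = 92 \left(-23\right) = -2116$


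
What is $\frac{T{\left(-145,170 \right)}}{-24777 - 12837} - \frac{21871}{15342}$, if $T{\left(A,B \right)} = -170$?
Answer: $- \frac{45558203}{32059666} \approx -1.421$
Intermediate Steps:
$\frac{T{\left(-145,170 \right)}}{-24777 - 12837} - \frac{21871}{15342} = - \frac{170}{-24777 - 12837} - \frac{21871}{15342} = - \frac{170}{-37614} - \frac{21871}{15342} = \left(-170\right) \left(- \frac{1}{37614}\right) - \frac{21871}{15342} = \frac{85}{18807} - \frac{21871}{15342} = - \frac{45558203}{32059666}$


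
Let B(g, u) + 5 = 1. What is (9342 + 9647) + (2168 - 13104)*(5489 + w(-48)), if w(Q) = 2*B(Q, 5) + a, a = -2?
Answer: -59899355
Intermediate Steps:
B(g, u) = -4 (B(g, u) = -5 + 1 = -4)
w(Q) = -10 (w(Q) = 2*(-4) - 2 = -8 - 2 = -10)
(9342 + 9647) + (2168 - 13104)*(5489 + w(-48)) = (9342 + 9647) + (2168 - 13104)*(5489 - 10) = 18989 - 10936*5479 = 18989 - 59918344 = -59899355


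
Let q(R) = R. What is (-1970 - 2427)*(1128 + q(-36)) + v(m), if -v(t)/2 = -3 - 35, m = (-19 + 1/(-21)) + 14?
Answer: -4801448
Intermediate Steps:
m = -106/21 (m = (-19 - 1/21) + 14 = -400/21 + 14 = -106/21 ≈ -5.0476)
v(t) = 76 (v(t) = -2*(-3 - 35) = -2*(-38) = 76)
(-1970 - 2427)*(1128 + q(-36)) + v(m) = (-1970 - 2427)*(1128 - 36) + 76 = -4397*1092 + 76 = -4801524 + 76 = -4801448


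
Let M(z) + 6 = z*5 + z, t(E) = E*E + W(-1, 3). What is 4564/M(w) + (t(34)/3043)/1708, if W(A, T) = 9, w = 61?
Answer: 2965194227/233884980 ≈ 12.678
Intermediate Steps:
t(E) = 9 + E**2 (t(E) = E*E + 9 = E**2 + 9 = 9 + E**2)
M(z) = -6 + 6*z (M(z) = -6 + (z*5 + z) = -6 + (5*z + z) = -6 + 6*z)
4564/M(w) + (t(34)/3043)/1708 = 4564/(-6 + 6*61) + ((9 + 34**2)/3043)/1708 = 4564/(-6 + 366) + ((9 + 1156)*(1/3043))*(1/1708) = 4564/360 + (1165*(1/3043))*(1/1708) = 4564*(1/360) + (1165/3043)*(1/1708) = 1141/90 + 1165/5197444 = 2965194227/233884980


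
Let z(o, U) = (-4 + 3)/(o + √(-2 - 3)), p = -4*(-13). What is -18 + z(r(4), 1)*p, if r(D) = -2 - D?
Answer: -426/41 + 52*I*√5/41 ≈ -10.39 + 2.836*I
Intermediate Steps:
p = 52
z(o, U) = -1/(o + I*√5) (z(o, U) = -1/(o + √(-5)) = -1/(o + I*√5))
-18 + z(r(4), 1)*p = -18 - 1/((-2 - 1*4) + I*√5)*52 = -18 - 1/((-2 - 4) + I*√5)*52 = -18 - 1/(-6 + I*√5)*52 = -18 - 52/(-6 + I*√5)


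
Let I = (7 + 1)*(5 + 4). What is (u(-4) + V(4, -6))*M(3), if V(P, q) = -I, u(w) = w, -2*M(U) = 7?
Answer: 266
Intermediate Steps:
M(U) = -7/2 (M(U) = -½*7 = -7/2)
I = 72 (I = 8*9 = 72)
V(P, q) = -72 (V(P, q) = -1*72 = -72)
(u(-4) + V(4, -6))*M(3) = (-4 - 72)*(-7/2) = -76*(-7/2) = 266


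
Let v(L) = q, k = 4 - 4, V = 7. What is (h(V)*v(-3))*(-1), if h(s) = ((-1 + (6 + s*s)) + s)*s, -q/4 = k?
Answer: 0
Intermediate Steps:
k = 0
q = 0 (q = -4*0 = 0)
v(L) = 0
h(s) = s*(5 + s + s²) (h(s) = ((-1 + (6 + s²)) + s)*s = ((5 + s²) + s)*s = (5 + s + s²)*s = s*(5 + s + s²))
(h(V)*v(-3))*(-1) = ((7*(5 + 7 + 7²))*0)*(-1) = ((7*(5 + 7 + 49))*0)*(-1) = ((7*61)*0)*(-1) = (427*0)*(-1) = 0*(-1) = 0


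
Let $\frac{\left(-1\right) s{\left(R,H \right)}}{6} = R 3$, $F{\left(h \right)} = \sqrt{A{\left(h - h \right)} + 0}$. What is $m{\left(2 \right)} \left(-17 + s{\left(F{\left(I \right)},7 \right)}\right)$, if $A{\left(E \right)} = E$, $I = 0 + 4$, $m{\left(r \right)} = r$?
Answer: $-34$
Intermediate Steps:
$I = 4$
$F{\left(h \right)} = 0$ ($F{\left(h \right)} = \sqrt{\left(h - h\right) + 0} = \sqrt{0 + 0} = \sqrt{0} = 0$)
$s{\left(R,H \right)} = - 18 R$ ($s{\left(R,H \right)} = - 6 R 3 = - 6 \cdot 3 R = - 18 R$)
$m{\left(2 \right)} \left(-17 + s{\left(F{\left(I \right)},7 \right)}\right) = 2 \left(-17 - 0\right) = 2 \left(-17 + 0\right) = 2 \left(-17\right) = -34$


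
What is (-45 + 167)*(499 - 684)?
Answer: -22570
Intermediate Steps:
(-45 + 167)*(499 - 684) = 122*(-185) = -22570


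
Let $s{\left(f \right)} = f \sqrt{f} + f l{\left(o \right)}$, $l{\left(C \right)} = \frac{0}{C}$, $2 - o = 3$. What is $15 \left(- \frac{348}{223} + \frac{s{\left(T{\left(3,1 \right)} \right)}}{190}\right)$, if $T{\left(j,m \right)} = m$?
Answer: $- \frac{197691}{8474} \approx -23.329$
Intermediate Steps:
$o = -1$ ($o = 2 - 3 = -1$)
$l{\left(C \right)} = 0$
$s{\left(f \right)} = f^{\frac{3}{2}}$ ($s{\left(f \right)} = f \sqrt{f} + f 0 = f^{\frac{3}{2}} + 0 = f^{\frac{3}{2}}$)
$15 \left(- \frac{348}{223} + \frac{s{\left(T{\left(3,1 \right)} \right)}}{190}\right) = 15 \left(- \frac{348}{223} + \frac{1^{\frac{3}{2}}}{190}\right) = 15 \left(\left(-348\right) \frac{1}{223} + 1 \cdot \frac{1}{190}\right) = 15 \left(- \frac{348}{223} + \frac{1}{190}\right) = 15 \left(- \frac{65897}{42370}\right) = - \frac{197691}{8474}$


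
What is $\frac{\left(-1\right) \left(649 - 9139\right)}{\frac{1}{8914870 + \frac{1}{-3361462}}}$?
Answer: $\frac{127209901161041055}{1680731} \approx 7.5687 \cdot 10^{10}$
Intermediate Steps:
$\frac{\left(-1\right) \left(649 - 9139\right)}{\frac{1}{8914870 + \frac{1}{-3361462}}} = \frac{\left(-1\right) \left(649 - 9139\right)}{\frac{1}{8914870 - \frac{1}{3361462}}} = \frac{\left(-1\right) \left(-8490\right)}{\frac{1}{\frac{29966996739939}{3361462}}} = \frac{8490}{\frac{3361462}{29966996739939}} = 8490 \cdot \frac{29966996739939}{3361462} = \frac{127209901161041055}{1680731}$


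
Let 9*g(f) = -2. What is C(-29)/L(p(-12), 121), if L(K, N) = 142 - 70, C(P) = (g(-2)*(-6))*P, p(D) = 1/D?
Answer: -29/54 ≈ -0.53704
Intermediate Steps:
g(f) = -2/9 (g(f) = (⅑)*(-2) = -2/9)
C(P) = 4*P/3 (C(P) = (-2/9*(-6))*P = 4*P/3)
L(K, N) = 72
C(-29)/L(p(-12), 121) = ((4/3)*(-29))/72 = -116/3*1/72 = -29/54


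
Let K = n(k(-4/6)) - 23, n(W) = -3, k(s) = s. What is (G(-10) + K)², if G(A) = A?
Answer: 1296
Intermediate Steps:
K = -26 (K = -3 - 23 = -26)
(G(-10) + K)² = (-10 - 26)² = (-36)² = 1296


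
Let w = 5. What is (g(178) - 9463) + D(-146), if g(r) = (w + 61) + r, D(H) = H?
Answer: -9365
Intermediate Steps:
g(r) = 66 + r (g(r) = (5 + 61) + r = 66 + r)
(g(178) - 9463) + D(-146) = ((66 + 178) - 9463) - 146 = (244 - 9463) - 146 = -9219 - 146 = -9365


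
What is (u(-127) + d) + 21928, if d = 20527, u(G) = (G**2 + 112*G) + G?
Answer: 44233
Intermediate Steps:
u(G) = G**2 + 113*G
(u(-127) + d) + 21928 = (-127*(113 - 127) + 20527) + 21928 = (-127*(-14) + 20527) + 21928 = (1778 + 20527) + 21928 = 22305 + 21928 = 44233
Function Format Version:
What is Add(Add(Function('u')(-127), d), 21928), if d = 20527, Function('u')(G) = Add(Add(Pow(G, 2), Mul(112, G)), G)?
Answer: 44233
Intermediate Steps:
Function('u')(G) = Add(Pow(G, 2), Mul(113, G))
Add(Add(Function('u')(-127), d), 21928) = Add(Add(Mul(-127, Add(113, -127)), 20527), 21928) = Add(Add(Mul(-127, -14), 20527), 21928) = Add(Add(1778, 20527), 21928) = Add(22305, 21928) = 44233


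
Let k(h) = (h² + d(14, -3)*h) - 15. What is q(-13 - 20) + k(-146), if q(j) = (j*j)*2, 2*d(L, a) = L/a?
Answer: 71459/3 ≈ 23820.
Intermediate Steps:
d(L, a) = L/(2*a) (d(L, a) = (L/a)/2 = L/(2*a))
k(h) = -15 + h² - 7*h/3 (k(h) = (h² + ((½)*14/(-3))*h) - 15 = (h² + ((½)*14*(-⅓))*h) - 15 = (h² - 7*h/3) - 15 = -15 + h² - 7*h/3)
q(j) = 2*j² (q(j) = j²*2 = 2*j²)
q(-13 - 20) + k(-146) = 2*(-13 - 20)² + (-15 + (-146)² - 7/3*(-146)) = 2*(-33)² + (-15 + 21316 + 1022/3) = 2*1089 + 64925/3 = 2178 + 64925/3 = 71459/3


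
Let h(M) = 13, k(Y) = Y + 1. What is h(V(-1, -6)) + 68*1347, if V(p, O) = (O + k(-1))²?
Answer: 91609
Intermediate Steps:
k(Y) = 1 + Y
V(p, O) = O² (V(p, O) = (O + (1 - 1))² = (O + 0)² = O²)
h(V(-1, -6)) + 68*1347 = 13 + 68*1347 = 13 + 91596 = 91609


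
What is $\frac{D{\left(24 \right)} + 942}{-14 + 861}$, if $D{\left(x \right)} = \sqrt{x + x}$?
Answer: $\frac{942}{847} + \frac{4 \sqrt{3}}{847} \approx 1.1203$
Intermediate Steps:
$D{\left(x \right)} = \sqrt{2} \sqrt{x}$ ($D{\left(x \right)} = \sqrt{2 x} = \sqrt{2} \sqrt{x}$)
$\frac{D{\left(24 \right)} + 942}{-14 + 861} = \frac{\sqrt{2} \sqrt{24} + 942}{-14 + 861} = \frac{\sqrt{2} \cdot 2 \sqrt{6} + 942}{847} = \left(4 \sqrt{3} + 942\right) \frac{1}{847} = \left(942 + 4 \sqrt{3}\right) \frac{1}{847} = \frac{942}{847} + \frac{4 \sqrt{3}}{847}$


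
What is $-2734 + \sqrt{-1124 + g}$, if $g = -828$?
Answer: $-2734 + 4 i \sqrt{122} \approx -2734.0 + 44.181 i$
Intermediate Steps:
$-2734 + \sqrt{-1124 + g} = -2734 + \sqrt{-1124 - 828} = -2734 + \sqrt{-1952} = -2734 + 4 i \sqrt{122}$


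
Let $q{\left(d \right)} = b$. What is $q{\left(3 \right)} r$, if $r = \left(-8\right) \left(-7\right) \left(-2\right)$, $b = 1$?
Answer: $-112$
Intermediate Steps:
$q{\left(d \right)} = 1$
$r = -112$ ($r = 56 \left(-2\right) = -112$)
$q{\left(3 \right)} r = 1 \left(-112\right) = -112$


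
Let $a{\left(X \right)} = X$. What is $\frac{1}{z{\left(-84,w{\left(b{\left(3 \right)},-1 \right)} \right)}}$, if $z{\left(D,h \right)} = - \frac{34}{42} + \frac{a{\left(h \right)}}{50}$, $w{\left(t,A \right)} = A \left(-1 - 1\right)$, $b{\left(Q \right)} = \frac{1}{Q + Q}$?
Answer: $- \frac{525}{404} \approx -1.2995$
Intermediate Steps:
$b{\left(Q \right)} = \frac{1}{2 Q}$
$w{\left(t,A \right)} = - 2 A$ ($w{\left(t,A \right)} = A \left(-2\right) = - 2 A$)
$z{\left(D,h \right)} = - \frac{17}{21} + \frac{h}{50}$ ($z{\left(D,h \right)} = - \frac{34}{42} + \frac{h}{50} = \left(-34\right) \frac{1}{42} + h \frac{1}{50} = - \frac{17}{21} + \frac{h}{50}$)
$\frac{1}{z{\left(-84,w{\left(b{\left(3 \right)},-1 \right)} \right)}} = \frac{1}{- \frac{17}{21} + \frac{\left(-2\right) \left(-1\right)}{50}} = \frac{1}{- \frac{17}{21} + \frac{1}{50} \cdot 2} = \frac{1}{- \frac{17}{21} + \frac{1}{25}} = \frac{1}{- \frac{404}{525}} = - \frac{525}{404}$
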